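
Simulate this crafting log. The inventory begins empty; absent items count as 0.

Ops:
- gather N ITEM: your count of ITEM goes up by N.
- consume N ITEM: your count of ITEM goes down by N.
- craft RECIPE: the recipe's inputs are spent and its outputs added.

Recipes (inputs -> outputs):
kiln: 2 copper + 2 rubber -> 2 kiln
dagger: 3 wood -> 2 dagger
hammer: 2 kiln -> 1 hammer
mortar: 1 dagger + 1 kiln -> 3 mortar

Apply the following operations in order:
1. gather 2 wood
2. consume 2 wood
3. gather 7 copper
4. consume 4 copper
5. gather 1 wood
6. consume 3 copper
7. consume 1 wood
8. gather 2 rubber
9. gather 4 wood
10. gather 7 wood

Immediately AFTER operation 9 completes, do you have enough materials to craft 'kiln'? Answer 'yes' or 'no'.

After 1 (gather 2 wood): wood=2
After 2 (consume 2 wood): (empty)
After 3 (gather 7 copper): copper=7
After 4 (consume 4 copper): copper=3
After 5 (gather 1 wood): copper=3 wood=1
After 6 (consume 3 copper): wood=1
After 7 (consume 1 wood): (empty)
After 8 (gather 2 rubber): rubber=2
After 9 (gather 4 wood): rubber=2 wood=4

Answer: no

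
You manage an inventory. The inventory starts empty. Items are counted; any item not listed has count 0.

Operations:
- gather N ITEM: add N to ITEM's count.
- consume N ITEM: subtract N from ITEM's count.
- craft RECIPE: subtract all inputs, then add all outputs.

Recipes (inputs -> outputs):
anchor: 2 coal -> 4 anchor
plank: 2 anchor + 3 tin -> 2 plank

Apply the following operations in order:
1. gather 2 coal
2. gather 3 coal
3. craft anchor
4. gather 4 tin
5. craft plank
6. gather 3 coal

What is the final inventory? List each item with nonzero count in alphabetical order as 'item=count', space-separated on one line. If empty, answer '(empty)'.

Answer: anchor=2 coal=6 plank=2 tin=1

Derivation:
After 1 (gather 2 coal): coal=2
After 2 (gather 3 coal): coal=5
After 3 (craft anchor): anchor=4 coal=3
After 4 (gather 4 tin): anchor=4 coal=3 tin=4
After 5 (craft plank): anchor=2 coal=3 plank=2 tin=1
After 6 (gather 3 coal): anchor=2 coal=6 plank=2 tin=1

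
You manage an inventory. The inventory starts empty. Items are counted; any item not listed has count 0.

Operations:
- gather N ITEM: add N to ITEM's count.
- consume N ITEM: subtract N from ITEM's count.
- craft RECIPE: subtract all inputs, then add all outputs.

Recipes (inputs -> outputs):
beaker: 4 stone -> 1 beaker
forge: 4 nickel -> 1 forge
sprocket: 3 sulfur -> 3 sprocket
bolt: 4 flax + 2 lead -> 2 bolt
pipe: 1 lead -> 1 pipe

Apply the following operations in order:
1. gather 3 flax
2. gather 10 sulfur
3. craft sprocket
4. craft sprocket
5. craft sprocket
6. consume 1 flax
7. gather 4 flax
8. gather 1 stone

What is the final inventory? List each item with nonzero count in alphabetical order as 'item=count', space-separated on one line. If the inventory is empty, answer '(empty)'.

Answer: flax=6 sprocket=9 stone=1 sulfur=1

Derivation:
After 1 (gather 3 flax): flax=3
After 2 (gather 10 sulfur): flax=3 sulfur=10
After 3 (craft sprocket): flax=3 sprocket=3 sulfur=7
After 4 (craft sprocket): flax=3 sprocket=6 sulfur=4
After 5 (craft sprocket): flax=3 sprocket=9 sulfur=1
After 6 (consume 1 flax): flax=2 sprocket=9 sulfur=1
After 7 (gather 4 flax): flax=6 sprocket=9 sulfur=1
After 8 (gather 1 stone): flax=6 sprocket=9 stone=1 sulfur=1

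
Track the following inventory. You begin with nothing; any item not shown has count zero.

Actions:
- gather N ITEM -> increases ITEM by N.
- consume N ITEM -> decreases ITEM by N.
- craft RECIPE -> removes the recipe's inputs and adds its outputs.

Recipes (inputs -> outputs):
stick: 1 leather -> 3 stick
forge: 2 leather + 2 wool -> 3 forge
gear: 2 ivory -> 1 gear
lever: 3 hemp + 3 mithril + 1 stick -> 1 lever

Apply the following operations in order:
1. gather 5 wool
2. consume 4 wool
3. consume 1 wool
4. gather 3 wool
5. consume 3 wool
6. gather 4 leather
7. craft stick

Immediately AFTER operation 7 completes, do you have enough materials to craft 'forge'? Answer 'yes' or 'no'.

Answer: no

Derivation:
After 1 (gather 5 wool): wool=5
After 2 (consume 4 wool): wool=1
After 3 (consume 1 wool): (empty)
After 4 (gather 3 wool): wool=3
After 5 (consume 3 wool): (empty)
After 6 (gather 4 leather): leather=4
After 7 (craft stick): leather=3 stick=3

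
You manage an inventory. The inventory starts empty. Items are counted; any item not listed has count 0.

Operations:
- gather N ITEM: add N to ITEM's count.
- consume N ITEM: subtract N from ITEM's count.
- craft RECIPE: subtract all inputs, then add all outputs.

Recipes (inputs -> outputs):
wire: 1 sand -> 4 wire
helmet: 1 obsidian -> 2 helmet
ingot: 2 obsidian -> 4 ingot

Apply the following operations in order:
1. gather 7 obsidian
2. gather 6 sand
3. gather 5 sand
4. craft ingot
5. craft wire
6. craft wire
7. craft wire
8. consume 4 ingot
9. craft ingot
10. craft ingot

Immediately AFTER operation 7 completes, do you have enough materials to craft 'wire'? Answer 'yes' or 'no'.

Answer: yes

Derivation:
After 1 (gather 7 obsidian): obsidian=7
After 2 (gather 6 sand): obsidian=7 sand=6
After 3 (gather 5 sand): obsidian=7 sand=11
After 4 (craft ingot): ingot=4 obsidian=5 sand=11
After 5 (craft wire): ingot=4 obsidian=5 sand=10 wire=4
After 6 (craft wire): ingot=4 obsidian=5 sand=9 wire=8
After 7 (craft wire): ingot=4 obsidian=5 sand=8 wire=12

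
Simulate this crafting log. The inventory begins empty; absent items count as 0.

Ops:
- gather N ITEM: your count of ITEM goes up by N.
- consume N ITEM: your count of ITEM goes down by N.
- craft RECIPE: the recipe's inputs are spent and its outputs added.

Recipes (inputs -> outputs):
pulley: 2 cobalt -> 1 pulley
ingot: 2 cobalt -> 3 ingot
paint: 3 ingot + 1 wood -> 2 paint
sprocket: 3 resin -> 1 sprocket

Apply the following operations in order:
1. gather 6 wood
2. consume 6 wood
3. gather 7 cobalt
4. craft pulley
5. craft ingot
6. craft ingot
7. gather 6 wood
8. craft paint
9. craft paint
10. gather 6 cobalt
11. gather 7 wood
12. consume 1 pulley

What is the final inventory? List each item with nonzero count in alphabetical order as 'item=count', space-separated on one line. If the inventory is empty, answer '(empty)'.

Answer: cobalt=7 paint=4 wood=11

Derivation:
After 1 (gather 6 wood): wood=6
After 2 (consume 6 wood): (empty)
After 3 (gather 7 cobalt): cobalt=7
After 4 (craft pulley): cobalt=5 pulley=1
After 5 (craft ingot): cobalt=3 ingot=3 pulley=1
After 6 (craft ingot): cobalt=1 ingot=6 pulley=1
After 7 (gather 6 wood): cobalt=1 ingot=6 pulley=1 wood=6
After 8 (craft paint): cobalt=1 ingot=3 paint=2 pulley=1 wood=5
After 9 (craft paint): cobalt=1 paint=4 pulley=1 wood=4
After 10 (gather 6 cobalt): cobalt=7 paint=4 pulley=1 wood=4
After 11 (gather 7 wood): cobalt=7 paint=4 pulley=1 wood=11
After 12 (consume 1 pulley): cobalt=7 paint=4 wood=11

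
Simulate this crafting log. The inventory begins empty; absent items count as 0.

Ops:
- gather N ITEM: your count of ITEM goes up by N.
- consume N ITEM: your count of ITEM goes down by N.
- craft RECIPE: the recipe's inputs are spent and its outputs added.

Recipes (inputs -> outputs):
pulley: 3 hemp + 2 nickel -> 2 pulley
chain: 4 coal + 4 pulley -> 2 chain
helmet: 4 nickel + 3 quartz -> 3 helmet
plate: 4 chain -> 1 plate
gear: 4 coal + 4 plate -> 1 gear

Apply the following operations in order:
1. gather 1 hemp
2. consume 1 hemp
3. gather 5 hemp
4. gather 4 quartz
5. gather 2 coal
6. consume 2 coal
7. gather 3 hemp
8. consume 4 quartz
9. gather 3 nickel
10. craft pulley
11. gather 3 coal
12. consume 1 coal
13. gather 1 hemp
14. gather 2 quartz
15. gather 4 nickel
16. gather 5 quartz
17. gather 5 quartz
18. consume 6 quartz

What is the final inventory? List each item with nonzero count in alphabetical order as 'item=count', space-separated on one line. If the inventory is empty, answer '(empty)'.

Answer: coal=2 hemp=6 nickel=5 pulley=2 quartz=6

Derivation:
After 1 (gather 1 hemp): hemp=1
After 2 (consume 1 hemp): (empty)
After 3 (gather 5 hemp): hemp=5
After 4 (gather 4 quartz): hemp=5 quartz=4
After 5 (gather 2 coal): coal=2 hemp=5 quartz=4
After 6 (consume 2 coal): hemp=5 quartz=4
After 7 (gather 3 hemp): hemp=8 quartz=4
After 8 (consume 4 quartz): hemp=8
After 9 (gather 3 nickel): hemp=8 nickel=3
After 10 (craft pulley): hemp=5 nickel=1 pulley=2
After 11 (gather 3 coal): coal=3 hemp=5 nickel=1 pulley=2
After 12 (consume 1 coal): coal=2 hemp=5 nickel=1 pulley=2
After 13 (gather 1 hemp): coal=2 hemp=6 nickel=1 pulley=2
After 14 (gather 2 quartz): coal=2 hemp=6 nickel=1 pulley=2 quartz=2
After 15 (gather 4 nickel): coal=2 hemp=6 nickel=5 pulley=2 quartz=2
After 16 (gather 5 quartz): coal=2 hemp=6 nickel=5 pulley=2 quartz=7
After 17 (gather 5 quartz): coal=2 hemp=6 nickel=5 pulley=2 quartz=12
After 18 (consume 6 quartz): coal=2 hemp=6 nickel=5 pulley=2 quartz=6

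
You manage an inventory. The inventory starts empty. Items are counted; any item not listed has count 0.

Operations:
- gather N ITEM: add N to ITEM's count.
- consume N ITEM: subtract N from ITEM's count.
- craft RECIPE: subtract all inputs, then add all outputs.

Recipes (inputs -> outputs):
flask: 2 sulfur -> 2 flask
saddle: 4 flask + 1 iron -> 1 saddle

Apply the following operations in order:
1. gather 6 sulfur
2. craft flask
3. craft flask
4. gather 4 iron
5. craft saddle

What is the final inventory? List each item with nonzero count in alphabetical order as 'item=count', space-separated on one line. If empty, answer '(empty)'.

Answer: iron=3 saddle=1 sulfur=2

Derivation:
After 1 (gather 6 sulfur): sulfur=6
After 2 (craft flask): flask=2 sulfur=4
After 3 (craft flask): flask=4 sulfur=2
After 4 (gather 4 iron): flask=4 iron=4 sulfur=2
After 5 (craft saddle): iron=3 saddle=1 sulfur=2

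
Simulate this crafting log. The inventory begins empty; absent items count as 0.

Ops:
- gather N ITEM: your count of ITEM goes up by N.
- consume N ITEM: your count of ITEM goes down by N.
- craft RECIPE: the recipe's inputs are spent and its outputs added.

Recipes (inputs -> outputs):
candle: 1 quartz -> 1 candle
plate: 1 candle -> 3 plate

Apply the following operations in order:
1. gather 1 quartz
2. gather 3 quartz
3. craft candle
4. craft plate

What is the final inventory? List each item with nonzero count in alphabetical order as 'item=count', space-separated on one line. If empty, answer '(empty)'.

Answer: plate=3 quartz=3

Derivation:
After 1 (gather 1 quartz): quartz=1
After 2 (gather 3 quartz): quartz=4
After 3 (craft candle): candle=1 quartz=3
After 4 (craft plate): plate=3 quartz=3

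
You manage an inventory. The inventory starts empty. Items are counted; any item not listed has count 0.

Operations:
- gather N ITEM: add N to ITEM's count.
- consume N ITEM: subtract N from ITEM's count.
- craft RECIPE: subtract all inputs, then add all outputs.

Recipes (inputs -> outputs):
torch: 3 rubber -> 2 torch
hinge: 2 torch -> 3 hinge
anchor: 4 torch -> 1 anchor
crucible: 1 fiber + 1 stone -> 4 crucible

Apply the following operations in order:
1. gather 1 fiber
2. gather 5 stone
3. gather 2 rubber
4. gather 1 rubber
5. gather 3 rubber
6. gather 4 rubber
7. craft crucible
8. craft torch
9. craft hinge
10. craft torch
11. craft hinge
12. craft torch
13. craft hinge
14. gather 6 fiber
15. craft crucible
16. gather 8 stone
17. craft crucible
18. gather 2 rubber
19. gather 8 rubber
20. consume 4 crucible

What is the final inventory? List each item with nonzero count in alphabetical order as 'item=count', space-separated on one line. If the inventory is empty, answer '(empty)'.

After 1 (gather 1 fiber): fiber=1
After 2 (gather 5 stone): fiber=1 stone=5
After 3 (gather 2 rubber): fiber=1 rubber=2 stone=5
After 4 (gather 1 rubber): fiber=1 rubber=3 stone=5
After 5 (gather 3 rubber): fiber=1 rubber=6 stone=5
After 6 (gather 4 rubber): fiber=1 rubber=10 stone=5
After 7 (craft crucible): crucible=4 rubber=10 stone=4
After 8 (craft torch): crucible=4 rubber=7 stone=4 torch=2
After 9 (craft hinge): crucible=4 hinge=3 rubber=7 stone=4
After 10 (craft torch): crucible=4 hinge=3 rubber=4 stone=4 torch=2
After 11 (craft hinge): crucible=4 hinge=6 rubber=4 stone=4
After 12 (craft torch): crucible=4 hinge=6 rubber=1 stone=4 torch=2
After 13 (craft hinge): crucible=4 hinge=9 rubber=1 stone=4
After 14 (gather 6 fiber): crucible=4 fiber=6 hinge=9 rubber=1 stone=4
After 15 (craft crucible): crucible=8 fiber=5 hinge=9 rubber=1 stone=3
After 16 (gather 8 stone): crucible=8 fiber=5 hinge=9 rubber=1 stone=11
After 17 (craft crucible): crucible=12 fiber=4 hinge=9 rubber=1 stone=10
After 18 (gather 2 rubber): crucible=12 fiber=4 hinge=9 rubber=3 stone=10
After 19 (gather 8 rubber): crucible=12 fiber=4 hinge=9 rubber=11 stone=10
After 20 (consume 4 crucible): crucible=8 fiber=4 hinge=9 rubber=11 stone=10

Answer: crucible=8 fiber=4 hinge=9 rubber=11 stone=10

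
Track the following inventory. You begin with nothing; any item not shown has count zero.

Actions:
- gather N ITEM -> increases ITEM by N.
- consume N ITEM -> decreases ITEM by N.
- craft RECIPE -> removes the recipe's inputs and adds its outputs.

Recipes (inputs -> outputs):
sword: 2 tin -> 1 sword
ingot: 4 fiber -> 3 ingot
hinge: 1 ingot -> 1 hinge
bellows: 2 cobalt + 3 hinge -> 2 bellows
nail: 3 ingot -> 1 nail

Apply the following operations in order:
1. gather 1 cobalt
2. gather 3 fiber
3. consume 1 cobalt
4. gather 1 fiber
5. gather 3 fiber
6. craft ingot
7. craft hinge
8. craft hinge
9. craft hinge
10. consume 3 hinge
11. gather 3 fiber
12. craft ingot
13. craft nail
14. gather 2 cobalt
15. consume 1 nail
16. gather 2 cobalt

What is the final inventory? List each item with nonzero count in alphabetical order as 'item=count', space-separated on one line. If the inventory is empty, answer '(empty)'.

After 1 (gather 1 cobalt): cobalt=1
After 2 (gather 3 fiber): cobalt=1 fiber=3
After 3 (consume 1 cobalt): fiber=3
After 4 (gather 1 fiber): fiber=4
After 5 (gather 3 fiber): fiber=7
After 6 (craft ingot): fiber=3 ingot=3
After 7 (craft hinge): fiber=3 hinge=1 ingot=2
After 8 (craft hinge): fiber=3 hinge=2 ingot=1
After 9 (craft hinge): fiber=3 hinge=3
After 10 (consume 3 hinge): fiber=3
After 11 (gather 3 fiber): fiber=6
After 12 (craft ingot): fiber=2 ingot=3
After 13 (craft nail): fiber=2 nail=1
After 14 (gather 2 cobalt): cobalt=2 fiber=2 nail=1
After 15 (consume 1 nail): cobalt=2 fiber=2
After 16 (gather 2 cobalt): cobalt=4 fiber=2

Answer: cobalt=4 fiber=2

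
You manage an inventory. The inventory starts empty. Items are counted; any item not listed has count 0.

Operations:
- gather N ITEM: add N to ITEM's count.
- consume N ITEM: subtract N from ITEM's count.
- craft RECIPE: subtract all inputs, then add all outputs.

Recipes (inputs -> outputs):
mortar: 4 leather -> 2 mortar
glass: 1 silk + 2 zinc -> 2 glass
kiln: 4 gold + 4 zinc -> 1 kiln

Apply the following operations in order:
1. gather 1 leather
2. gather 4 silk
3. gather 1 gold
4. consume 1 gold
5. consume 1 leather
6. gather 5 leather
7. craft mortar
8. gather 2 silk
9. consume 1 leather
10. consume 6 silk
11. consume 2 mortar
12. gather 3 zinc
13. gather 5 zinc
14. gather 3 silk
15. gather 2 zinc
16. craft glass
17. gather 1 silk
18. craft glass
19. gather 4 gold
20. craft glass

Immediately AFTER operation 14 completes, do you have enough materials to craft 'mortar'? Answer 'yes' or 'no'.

After 1 (gather 1 leather): leather=1
After 2 (gather 4 silk): leather=1 silk=4
After 3 (gather 1 gold): gold=1 leather=1 silk=4
After 4 (consume 1 gold): leather=1 silk=4
After 5 (consume 1 leather): silk=4
After 6 (gather 5 leather): leather=5 silk=4
After 7 (craft mortar): leather=1 mortar=2 silk=4
After 8 (gather 2 silk): leather=1 mortar=2 silk=6
After 9 (consume 1 leather): mortar=2 silk=6
After 10 (consume 6 silk): mortar=2
After 11 (consume 2 mortar): (empty)
After 12 (gather 3 zinc): zinc=3
After 13 (gather 5 zinc): zinc=8
After 14 (gather 3 silk): silk=3 zinc=8

Answer: no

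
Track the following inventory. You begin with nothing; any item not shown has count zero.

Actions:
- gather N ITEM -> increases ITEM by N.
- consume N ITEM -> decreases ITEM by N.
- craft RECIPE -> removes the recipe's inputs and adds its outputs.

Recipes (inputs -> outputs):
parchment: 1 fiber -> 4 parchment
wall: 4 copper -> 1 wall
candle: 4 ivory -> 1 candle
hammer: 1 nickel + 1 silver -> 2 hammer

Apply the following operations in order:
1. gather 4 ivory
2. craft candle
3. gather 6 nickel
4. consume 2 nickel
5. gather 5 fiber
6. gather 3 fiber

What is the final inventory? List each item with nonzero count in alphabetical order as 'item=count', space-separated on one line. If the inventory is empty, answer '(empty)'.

After 1 (gather 4 ivory): ivory=4
After 2 (craft candle): candle=1
After 3 (gather 6 nickel): candle=1 nickel=6
After 4 (consume 2 nickel): candle=1 nickel=4
After 5 (gather 5 fiber): candle=1 fiber=5 nickel=4
After 6 (gather 3 fiber): candle=1 fiber=8 nickel=4

Answer: candle=1 fiber=8 nickel=4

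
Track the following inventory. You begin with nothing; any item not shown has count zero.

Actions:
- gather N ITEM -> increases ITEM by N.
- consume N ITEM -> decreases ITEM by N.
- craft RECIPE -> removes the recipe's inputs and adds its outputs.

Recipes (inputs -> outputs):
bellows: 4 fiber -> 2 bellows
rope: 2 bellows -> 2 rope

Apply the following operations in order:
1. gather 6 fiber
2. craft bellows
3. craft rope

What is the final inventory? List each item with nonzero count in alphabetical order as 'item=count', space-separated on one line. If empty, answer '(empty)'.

After 1 (gather 6 fiber): fiber=6
After 2 (craft bellows): bellows=2 fiber=2
After 3 (craft rope): fiber=2 rope=2

Answer: fiber=2 rope=2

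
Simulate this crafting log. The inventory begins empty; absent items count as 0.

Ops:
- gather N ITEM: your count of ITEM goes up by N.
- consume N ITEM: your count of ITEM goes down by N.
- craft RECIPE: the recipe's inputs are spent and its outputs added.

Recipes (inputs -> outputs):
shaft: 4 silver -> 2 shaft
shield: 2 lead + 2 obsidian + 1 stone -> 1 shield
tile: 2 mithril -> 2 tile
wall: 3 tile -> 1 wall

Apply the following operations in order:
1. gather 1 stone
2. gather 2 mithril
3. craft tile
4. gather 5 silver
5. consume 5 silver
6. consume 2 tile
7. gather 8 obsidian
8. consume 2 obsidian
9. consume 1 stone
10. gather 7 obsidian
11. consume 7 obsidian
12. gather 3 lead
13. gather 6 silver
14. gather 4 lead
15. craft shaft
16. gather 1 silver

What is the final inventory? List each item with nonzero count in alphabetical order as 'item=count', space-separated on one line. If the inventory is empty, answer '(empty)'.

Answer: lead=7 obsidian=6 shaft=2 silver=3

Derivation:
After 1 (gather 1 stone): stone=1
After 2 (gather 2 mithril): mithril=2 stone=1
After 3 (craft tile): stone=1 tile=2
After 4 (gather 5 silver): silver=5 stone=1 tile=2
After 5 (consume 5 silver): stone=1 tile=2
After 6 (consume 2 tile): stone=1
After 7 (gather 8 obsidian): obsidian=8 stone=1
After 8 (consume 2 obsidian): obsidian=6 stone=1
After 9 (consume 1 stone): obsidian=6
After 10 (gather 7 obsidian): obsidian=13
After 11 (consume 7 obsidian): obsidian=6
After 12 (gather 3 lead): lead=3 obsidian=6
After 13 (gather 6 silver): lead=3 obsidian=6 silver=6
After 14 (gather 4 lead): lead=7 obsidian=6 silver=6
After 15 (craft shaft): lead=7 obsidian=6 shaft=2 silver=2
After 16 (gather 1 silver): lead=7 obsidian=6 shaft=2 silver=3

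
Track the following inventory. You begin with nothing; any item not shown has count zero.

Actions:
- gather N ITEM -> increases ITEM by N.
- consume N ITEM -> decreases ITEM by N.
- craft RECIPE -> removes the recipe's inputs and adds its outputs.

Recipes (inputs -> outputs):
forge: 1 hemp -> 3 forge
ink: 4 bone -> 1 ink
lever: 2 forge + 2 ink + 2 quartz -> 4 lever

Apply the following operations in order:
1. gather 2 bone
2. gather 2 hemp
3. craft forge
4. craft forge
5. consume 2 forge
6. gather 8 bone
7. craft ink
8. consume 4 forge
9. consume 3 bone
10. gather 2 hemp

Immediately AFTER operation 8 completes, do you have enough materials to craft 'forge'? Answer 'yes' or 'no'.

Answer: no

Derivation:
After 1 (gather 2 bone): bone=2
After 2 (gather 2 hemp): bone=2 hemp=2
After 3 (craft forge): bone=2 forge=3 hemp=1
After 4 (craft forge): bone=2 forge=6
After 5 (consume 2 forge): bone=2 forge=4
After 6 (gather 8 bone): bone=10 forge=4
After 7 (craft ink): bone=6 forge=4 ink=1
After 8 (consume 4 forge): bone=6 ink=1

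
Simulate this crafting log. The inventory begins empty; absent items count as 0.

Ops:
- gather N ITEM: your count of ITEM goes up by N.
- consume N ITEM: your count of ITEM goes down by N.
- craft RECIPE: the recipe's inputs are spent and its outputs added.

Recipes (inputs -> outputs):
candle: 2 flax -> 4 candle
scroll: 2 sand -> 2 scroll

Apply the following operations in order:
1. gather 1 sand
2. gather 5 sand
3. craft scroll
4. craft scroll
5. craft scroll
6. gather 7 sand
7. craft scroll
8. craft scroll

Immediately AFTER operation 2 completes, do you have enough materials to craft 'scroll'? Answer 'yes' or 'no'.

After 1 (gather 1 sand): sand=1
After 2 (gather 5 sand): sand=6

Answer: yes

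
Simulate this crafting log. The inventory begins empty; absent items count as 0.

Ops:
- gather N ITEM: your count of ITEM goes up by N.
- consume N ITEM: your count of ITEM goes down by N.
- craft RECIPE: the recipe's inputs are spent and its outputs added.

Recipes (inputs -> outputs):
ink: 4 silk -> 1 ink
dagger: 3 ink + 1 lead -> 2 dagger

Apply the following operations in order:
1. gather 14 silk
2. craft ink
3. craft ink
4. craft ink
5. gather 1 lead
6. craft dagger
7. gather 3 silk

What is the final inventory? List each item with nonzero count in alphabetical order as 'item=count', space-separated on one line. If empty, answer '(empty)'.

After 1 (gather 14 silk): silk=14
After 2 (craft ink): ink=1 silk=10
After 3 (craft ink): ink=2 silk=6
After 4 (craft ink): ink=3 silk=2
After 5 (gather 1 lead): ink=3 lead=1 silk=2
After 6 (craft dagger): dagger=2 silk=2
After 7 (gather 3 silk): dagger=2 silk=5

Answer: dagger=2 silk=5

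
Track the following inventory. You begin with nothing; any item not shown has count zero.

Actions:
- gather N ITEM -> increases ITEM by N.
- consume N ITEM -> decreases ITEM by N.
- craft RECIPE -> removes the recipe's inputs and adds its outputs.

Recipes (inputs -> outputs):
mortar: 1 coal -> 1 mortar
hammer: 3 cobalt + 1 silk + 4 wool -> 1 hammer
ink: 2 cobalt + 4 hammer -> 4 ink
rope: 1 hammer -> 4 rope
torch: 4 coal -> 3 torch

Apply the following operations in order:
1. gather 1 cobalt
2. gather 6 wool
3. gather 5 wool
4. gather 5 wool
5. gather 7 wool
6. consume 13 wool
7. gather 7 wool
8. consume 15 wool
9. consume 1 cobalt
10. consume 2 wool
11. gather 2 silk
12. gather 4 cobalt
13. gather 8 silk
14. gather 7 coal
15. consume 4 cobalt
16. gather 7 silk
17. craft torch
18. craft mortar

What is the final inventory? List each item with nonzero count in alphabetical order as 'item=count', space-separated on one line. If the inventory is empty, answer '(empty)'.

After 1 (gather 1 cobalt): cobalt=1
After 2 (gather 6 wool): cobalt=1 wool=6
After 3 (gather 5 wool): cobalt=1 wool=11
After 4 (gather 5 wool): cobalt=1 wool=16
After 5 (gather 7 wool): cobalt=1 wool=23
After 6 (consume 13 wool): cobalt=1 wool=10
After 7 (gather 7 wool): cobalt=1 wool=17
After 8 (consume 15 wool): cobalt=1 wool=2
After 9 (consume 1 cobalt): wool=2
After 10 (consume 2 wool): (empty)
After 11 (gather 2 silk): silk=2
After 12 (gather 4 cobalt): cobalt=4 silk=2
After 13 (gather 8 silk): cobalt=4 silk=10
After 14 (gather 7 coal): coal=7 cobalt=4 silk=10
After 15 (consume 4 cobalt): coal=7 silk=10
After 16 (gather 7 silk): coal=7 silk=17
After 17 (craft torch): coal=3 silk=17 torch=3
After 18 (craft mortar): coal=2 mortar=1 silk=17 torch=3

Answer: coal=2 mortar=1 silk=17 torch=3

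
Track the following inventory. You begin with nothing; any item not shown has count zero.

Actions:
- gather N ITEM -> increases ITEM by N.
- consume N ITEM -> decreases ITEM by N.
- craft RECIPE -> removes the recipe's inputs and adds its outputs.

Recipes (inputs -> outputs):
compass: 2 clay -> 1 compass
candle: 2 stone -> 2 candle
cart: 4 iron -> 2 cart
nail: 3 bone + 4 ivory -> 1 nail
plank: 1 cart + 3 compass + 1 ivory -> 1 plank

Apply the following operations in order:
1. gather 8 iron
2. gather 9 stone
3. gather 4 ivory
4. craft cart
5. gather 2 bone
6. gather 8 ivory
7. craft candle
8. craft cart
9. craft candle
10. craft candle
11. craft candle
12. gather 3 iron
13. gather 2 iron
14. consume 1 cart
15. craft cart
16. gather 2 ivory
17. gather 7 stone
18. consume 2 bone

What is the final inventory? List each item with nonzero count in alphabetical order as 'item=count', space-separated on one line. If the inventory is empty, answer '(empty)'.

After 1 (gather 8 iron): iron=8
After 2 (gather 9 stone): iron=8 stone=9
After 3 (gather 4 ivory): iron=8 ivory=4 stone=9
After 4 (craft cart): cart=2 iron=4 ivory=4 stone=9
After 5 (gather 2 bone): bone=2 cart=2 iron=4 ivory=4 stone=9
After 6 (gather 8 ivory): bone=2 cart=2 iron=4 ivory=12 stone=9
After 7 (craft candle): bone=2 candle=2 cart=2 iron=4 ivory=12 stone=7
After 8 (craft cart): bone=2 candle=2 cart=4 ivory=12 stone=7
After 9 (craft candle): bone=2 candle=4 cart=4 ivory=12 stone=5
After 10 (craft candle): bone=2 candle=6 cart=4 ivory=12 stone=3
After 11 (craft candle): bone=2 candle=8 cart=4 ivory=12 stone=1
After 12 (gather 3 iron): bone=2 candle=8 cart=4 iron=3 ivory=12 stone=1
After 13 (gather 2 iron): bone=2 candle=8 cart=4 iron=5 ivory=12 stone=1
After 14 (consume 1 cart): bone=2 candle=8 cart=3 iron=5 ivory=12 stone=1
After 15 (craft cart): bone=2 candle=8 cart=5 iron=1 ivory=12 stone=1
After 16 (gather 2 ivory): bone=2 candle=8 cart=5 iron=1 ivory=14 stone=1
After 17 (gather 7 stone): bone=2 candle=8 cart=5 iron=1 ivory=14 stone=8
After 18 (consume 2 bone): candle=8 cart=5 iron=1 ivory=14 stone=8

Answer: candle=8 cart=5 iron=1 ivory=14 stone=8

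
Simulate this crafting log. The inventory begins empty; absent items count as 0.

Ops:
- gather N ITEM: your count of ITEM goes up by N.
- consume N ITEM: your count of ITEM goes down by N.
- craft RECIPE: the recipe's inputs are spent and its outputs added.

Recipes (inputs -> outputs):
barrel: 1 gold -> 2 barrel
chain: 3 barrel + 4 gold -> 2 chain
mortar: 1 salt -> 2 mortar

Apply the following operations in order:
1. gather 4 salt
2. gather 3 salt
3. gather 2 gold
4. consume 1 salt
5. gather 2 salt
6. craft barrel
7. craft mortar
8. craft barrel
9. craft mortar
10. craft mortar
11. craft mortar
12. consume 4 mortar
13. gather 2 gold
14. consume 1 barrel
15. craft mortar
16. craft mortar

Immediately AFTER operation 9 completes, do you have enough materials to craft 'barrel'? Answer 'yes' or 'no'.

Answer: no

Derivation:
After 1 (gather 4 salt): salt=4
After 2 (gather 3 salt): salt=7
After 3 (gather 2 gold): gold=2 salt=7
After 4 (consume 1 salt): gold=2 salt=6
After 5 (gather 2 salt): gold=2 salt=8
After 6 (craft barrel): barrel=2 gold=1 salt=8
After 7 (craft mortar): barrel=2 gold=1 mortar=2 salt=7
After 8 (craft barrel): barrel=4 mortar=2 salt=7
After 9 (craft mortar): barrel=4 mortar=4 salt=6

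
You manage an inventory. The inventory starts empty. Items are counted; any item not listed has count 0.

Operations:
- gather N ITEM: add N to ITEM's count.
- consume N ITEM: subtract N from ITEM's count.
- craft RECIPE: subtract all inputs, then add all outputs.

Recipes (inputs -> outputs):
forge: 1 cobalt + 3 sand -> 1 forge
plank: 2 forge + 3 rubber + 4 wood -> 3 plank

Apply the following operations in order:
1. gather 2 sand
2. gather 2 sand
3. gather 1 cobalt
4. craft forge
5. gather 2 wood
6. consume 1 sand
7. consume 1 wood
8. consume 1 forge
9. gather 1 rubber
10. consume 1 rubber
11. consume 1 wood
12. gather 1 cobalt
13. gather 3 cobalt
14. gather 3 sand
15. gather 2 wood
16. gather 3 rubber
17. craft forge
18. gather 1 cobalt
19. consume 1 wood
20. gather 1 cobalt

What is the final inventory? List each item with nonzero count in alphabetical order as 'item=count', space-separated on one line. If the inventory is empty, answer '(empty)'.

After 1 (gather 2 sand): sand=2
After 2 (gather 2 sand): sand=4
After 3 (gather 1 cobalt): cobalt=1 sand=4
After 4 (craft forge): forge=1 sand=1
After 5 (gather 2 wood): forge=1 sand=1 wood=2
After 6 (consume 1 sand): forge=1 wood=2
After 7 (consume 1 wood): forge=1 wood=1
After 8 (consume 1 forge): wood=1
After 9 (gather 1 rubber): rubber=1 wood=1
After 10 (consume 1 rubber): wood=1
After 11 (consume 1 wood): (empty)
After 12 (gather 1 cobalt): cobalt=1
After 13 (gather 3 cobalt): cobalt=4
After 14 (gather 3 sand): cobalt=4 sand=3
After 15 (gather 2 wood): cobalt=4 sand=3 wood=2
After 16 (gather 3 rubber): cobalt=4 rubber=3 sand=3 wood=2
After 17 (craft forge): cobalt=3 forge=1 rubber=3 wood=2
After 18 (gather 1 cobalt): cobalt=4 forge=1 rubber=3 wood=2
After 19 (consume 1 wood): cobalt=4 forge=1 rubber=3 wood=1
After 20 (gather 1 cobalt): cobalt=5 forge=1 rubber=3 wood=1

Answer: cobalt=5 forge=1 rubber=3 wood=1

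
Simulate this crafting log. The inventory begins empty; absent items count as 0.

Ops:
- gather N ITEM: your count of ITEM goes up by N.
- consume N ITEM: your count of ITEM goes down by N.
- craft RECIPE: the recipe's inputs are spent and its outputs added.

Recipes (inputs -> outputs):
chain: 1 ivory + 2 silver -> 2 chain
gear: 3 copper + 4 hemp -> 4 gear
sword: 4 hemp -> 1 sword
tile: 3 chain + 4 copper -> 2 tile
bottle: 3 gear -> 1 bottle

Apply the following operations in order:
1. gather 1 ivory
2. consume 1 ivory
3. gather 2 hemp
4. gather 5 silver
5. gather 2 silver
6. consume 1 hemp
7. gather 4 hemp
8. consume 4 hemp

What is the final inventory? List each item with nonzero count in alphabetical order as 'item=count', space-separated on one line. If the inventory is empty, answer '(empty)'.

After 1 (gather 1 ivory): ivory=1
After 2 (consume 1 ivory): (empty)
After 3 (gather 2 hemp): hemp=2
After 4 (gather 5 silver): hemp=2 silver=5
After 5 (gather 2 silver): hemp=2 silver=7
After 6 (consume 1 hemp): hemp=1 silver=7
After 7 (gather 4 hemp): hemp=5 silver=7
After 8 (consume 4 hemp): hemp=1 silver=7

Answer: hemp=1 silver=7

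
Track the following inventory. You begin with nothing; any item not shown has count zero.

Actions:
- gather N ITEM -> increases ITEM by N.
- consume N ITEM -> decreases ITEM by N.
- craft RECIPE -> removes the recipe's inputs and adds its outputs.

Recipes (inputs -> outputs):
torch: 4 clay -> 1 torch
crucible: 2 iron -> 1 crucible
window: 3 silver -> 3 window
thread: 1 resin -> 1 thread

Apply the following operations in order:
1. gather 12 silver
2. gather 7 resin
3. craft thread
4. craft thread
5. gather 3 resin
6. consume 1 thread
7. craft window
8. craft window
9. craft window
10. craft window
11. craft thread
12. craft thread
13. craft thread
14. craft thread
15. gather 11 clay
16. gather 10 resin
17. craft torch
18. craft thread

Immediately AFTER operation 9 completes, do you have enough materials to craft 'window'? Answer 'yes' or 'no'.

After 1 (gather 12 silver): silver=12
After 2 (gather 7 resin): resin=7 silver=12
After 3 (craft thread): resin=6 silver=12 thread=1
After 4 (craft thread): resin=5 silver=12 thread=2
After 5 (gather 3 resin): resin=8 silver=12 thread=2
After 6 (consume 1 thread): resin=8 silver=12 thread=1
After 7 (craft window): resin=8 silver=9 thread=1 window=3
After 8 (craft window): resin=8 silver=6 thread=1 window=6
After 9 (craft window): resin=8 silver=3 thread=1 window=9

Answer: yes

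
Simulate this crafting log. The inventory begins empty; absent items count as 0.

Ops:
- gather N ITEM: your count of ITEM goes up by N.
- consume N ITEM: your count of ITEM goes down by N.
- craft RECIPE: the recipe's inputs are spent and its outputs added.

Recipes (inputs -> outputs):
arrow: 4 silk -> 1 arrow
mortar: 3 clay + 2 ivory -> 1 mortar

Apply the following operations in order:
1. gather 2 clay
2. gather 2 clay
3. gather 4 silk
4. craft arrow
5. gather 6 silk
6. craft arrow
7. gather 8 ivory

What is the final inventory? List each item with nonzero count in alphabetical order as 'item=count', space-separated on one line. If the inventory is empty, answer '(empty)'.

After 1 (gather 2 clay): clay=2
After 2 (gather 2 clay): clay=4
After 3 (gather 4 silk): clay=4 silk=4
After 4 (craft arrow): arrow=1 clay=4
After 5 (gather 6 silk): arrow=1 clay=4 silk=6
After 6 (craft arrow): arrow=2 clay=4 silk=2
After 7 (gather 8 ivory): arrow=2 clay=4 ivory=8 silk=2

Answer: arrow=2 clay=4 ivory=8 silk=2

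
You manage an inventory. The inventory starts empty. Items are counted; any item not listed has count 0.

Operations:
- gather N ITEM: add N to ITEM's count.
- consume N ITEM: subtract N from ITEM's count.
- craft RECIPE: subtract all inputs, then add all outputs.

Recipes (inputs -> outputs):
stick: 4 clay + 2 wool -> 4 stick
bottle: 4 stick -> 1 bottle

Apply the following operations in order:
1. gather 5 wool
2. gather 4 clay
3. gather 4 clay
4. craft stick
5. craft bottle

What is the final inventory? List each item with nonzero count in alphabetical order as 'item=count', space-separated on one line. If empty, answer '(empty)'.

Answer: bottle=1 clay=4 wool=3

Derivation:
After 1 (gather 5 wool): wool=5
After 2 (gather 4 clay): clay=4 wool=5
After 3 (gather 4 clay): clay=8 wool=5
After 4 (craft stick): clay=4 stick=4 wool=3
After 5 (craft bottle): bottle=1 clay=4 wool=3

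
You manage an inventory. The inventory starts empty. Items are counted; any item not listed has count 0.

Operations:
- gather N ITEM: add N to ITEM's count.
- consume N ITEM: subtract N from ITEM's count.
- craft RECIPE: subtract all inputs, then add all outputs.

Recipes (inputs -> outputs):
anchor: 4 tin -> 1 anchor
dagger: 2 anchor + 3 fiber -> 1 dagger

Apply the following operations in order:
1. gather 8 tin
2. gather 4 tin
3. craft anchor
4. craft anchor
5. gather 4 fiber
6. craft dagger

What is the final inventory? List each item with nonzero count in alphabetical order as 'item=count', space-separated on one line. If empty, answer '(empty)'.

Answer: dagger=1 fiber=1 tin=4

Derivation:
After 1 (gather 8 tin): tin=8
After 2 (gather 4 tin): tin=12
After 3 (craft anchor): anchor=1 tin=8
After 4 (craft anchor): anchor=2 tin=4
After 5 (gather 4 fiber): anchor=2 fiber=4 tin=4
After 6 (craft dagger): dagger=1 fiber=1 tin=4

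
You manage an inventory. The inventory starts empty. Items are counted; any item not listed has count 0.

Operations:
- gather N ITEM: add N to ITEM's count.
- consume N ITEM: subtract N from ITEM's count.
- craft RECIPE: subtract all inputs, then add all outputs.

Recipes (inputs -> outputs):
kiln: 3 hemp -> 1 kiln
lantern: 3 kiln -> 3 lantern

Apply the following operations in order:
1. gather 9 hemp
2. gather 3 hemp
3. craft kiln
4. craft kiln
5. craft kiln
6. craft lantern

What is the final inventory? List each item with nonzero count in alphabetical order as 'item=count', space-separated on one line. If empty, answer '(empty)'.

Answer: hemp=3 lantern=3

Derivation:
After 1 (gather 9 hemp): hemp=9
After 2 (gather 3 hemp): hemp=12
After 3 (craft kiln): hemp=9 kiln=1
After 4 (craft kiln): hemp=6 kiln=2
After 5 (craft kiln): hemp=3 kiln=3
After 6 (craft lantern): hemp=3 lantern=3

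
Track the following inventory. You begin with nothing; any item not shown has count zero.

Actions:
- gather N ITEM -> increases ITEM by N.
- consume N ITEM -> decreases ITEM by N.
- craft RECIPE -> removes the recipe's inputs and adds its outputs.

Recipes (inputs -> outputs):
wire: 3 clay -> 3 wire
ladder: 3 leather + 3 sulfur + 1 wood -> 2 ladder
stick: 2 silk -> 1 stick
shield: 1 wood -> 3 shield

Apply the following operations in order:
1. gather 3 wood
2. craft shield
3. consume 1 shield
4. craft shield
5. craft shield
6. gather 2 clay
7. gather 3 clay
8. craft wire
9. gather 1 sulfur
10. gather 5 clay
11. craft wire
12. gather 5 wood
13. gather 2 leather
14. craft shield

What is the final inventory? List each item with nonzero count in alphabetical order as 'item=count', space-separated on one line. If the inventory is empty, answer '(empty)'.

After 1 (gather 3 wood): wood=3
After 2 (craft shield): shield=3 wood=2
After 3 (consume 1 shield): shield=2 wood=2
After 4 (craft shield): shield=5 wood=1
After 5 (craft shield): shield=8
After 6 (gather 2 clay): clay=2 shield=8
After 7 (gather 3 clay): clay=5 shield=8
After 8 (craft wire): clay=2 shield=8 wire=3
After 9 (gather 1 sulfur): clay=2 shield=8 sulfur=1 wire=3
After 10 (gather 5 clay): clay=7 shield=8 sulfur=1 wire=3
After 11 (craft wire): clay=4 shield=8 sulfur=1 wire=6
After 12 (gather 5 wood): clay=4 shield=8 sulfur=1 wire=6 wood=5
After 13 (gather 2 leather): clay=4 leather=2 shield=8 sulfur=1 wire=6 wood=5
After 14 (craft shield): clay=4 leather=2 shield=11 sulfur=1 wire=6 wood=4

Answer: clay=4 leather=2 shield=11 sulfur=1 wire=6 wood=4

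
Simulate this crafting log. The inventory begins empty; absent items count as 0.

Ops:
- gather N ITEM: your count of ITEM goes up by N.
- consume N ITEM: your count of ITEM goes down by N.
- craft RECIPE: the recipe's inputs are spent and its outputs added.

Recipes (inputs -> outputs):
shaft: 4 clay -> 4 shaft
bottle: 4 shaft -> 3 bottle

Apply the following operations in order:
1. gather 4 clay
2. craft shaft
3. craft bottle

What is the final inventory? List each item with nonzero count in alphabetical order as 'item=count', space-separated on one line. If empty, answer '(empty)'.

Answer: bottle=3

Derivation:
After 1 (gather 4 clay): clay=4
After 2 (craft shaft): shaft=4
After 3 (craft bottle): bottle=3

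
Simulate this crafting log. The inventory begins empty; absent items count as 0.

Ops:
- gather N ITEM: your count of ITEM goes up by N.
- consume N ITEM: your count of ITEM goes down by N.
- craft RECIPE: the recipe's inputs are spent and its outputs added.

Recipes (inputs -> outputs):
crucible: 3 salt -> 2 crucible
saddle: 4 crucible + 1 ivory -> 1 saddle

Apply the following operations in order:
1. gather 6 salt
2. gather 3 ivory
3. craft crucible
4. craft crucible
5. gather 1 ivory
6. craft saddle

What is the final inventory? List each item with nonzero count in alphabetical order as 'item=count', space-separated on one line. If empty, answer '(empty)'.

Answer: ivory=3 saddle=1

Derivation:
After 1 (gather 6 salt): salt=6
After 2 (gather 3 ivory): ivory=3 salt=6
After 3 (craft crucible): crucible=2 ivory=3 salt=3
After 4 (craft crucible): crucible=4 ivory=3
After 5 (gather 1 ivory): crucible=4 ivory=4
After 6 (craft saddle): ivory=3 saddle=1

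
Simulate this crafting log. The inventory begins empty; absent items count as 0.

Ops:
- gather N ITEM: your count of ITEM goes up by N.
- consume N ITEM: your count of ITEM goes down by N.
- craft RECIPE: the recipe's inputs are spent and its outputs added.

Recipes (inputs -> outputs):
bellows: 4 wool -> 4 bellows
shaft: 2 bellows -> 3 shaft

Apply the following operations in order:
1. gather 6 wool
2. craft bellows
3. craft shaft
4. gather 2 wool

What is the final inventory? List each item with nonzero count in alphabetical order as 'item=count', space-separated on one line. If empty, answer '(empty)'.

After 1 (gather 6 wool): wool=6
After 2 (craft bellows): bellows=4 wool=2
After 3 (craft shaft): bellows=2 shaft=3 wool=2
After 4 (gather 2 wool): bellows=2 shaft=3 wool=4

Answer: bellows=2 shaft=3 wool=4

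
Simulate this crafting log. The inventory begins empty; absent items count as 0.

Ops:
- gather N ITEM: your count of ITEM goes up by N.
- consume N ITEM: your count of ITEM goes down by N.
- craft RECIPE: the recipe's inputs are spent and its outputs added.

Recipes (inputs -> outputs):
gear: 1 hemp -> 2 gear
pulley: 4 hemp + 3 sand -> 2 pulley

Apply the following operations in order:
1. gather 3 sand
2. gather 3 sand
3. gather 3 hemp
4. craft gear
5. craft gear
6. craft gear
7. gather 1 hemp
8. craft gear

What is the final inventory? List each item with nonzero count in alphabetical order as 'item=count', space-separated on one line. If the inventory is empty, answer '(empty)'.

Answer: gear=8 sand=6

Derivation:
After 1 (gather 3 sand): sand=3
After 2 (gather 3 sand): sand=6
After 3 (gather 3 hemp): hemp=3 sand=6
After 4 (craft gear): gear=2 hemp=2 sand=6
After 5 (craft gear): gear=4 hemp=1 sand=6
After 6 (craft gear): gear=6 sand=6
After 7 (gather 1 hemp): gear=6 hemp=1 sand=6
After 8 (craft gear): gear=8 sand=6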